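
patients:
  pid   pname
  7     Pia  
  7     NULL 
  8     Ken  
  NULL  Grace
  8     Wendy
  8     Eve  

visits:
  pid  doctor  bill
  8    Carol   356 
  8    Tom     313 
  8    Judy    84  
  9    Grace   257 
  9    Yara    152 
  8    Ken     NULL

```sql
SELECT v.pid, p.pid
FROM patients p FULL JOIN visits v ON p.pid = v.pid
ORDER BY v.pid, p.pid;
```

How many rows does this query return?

17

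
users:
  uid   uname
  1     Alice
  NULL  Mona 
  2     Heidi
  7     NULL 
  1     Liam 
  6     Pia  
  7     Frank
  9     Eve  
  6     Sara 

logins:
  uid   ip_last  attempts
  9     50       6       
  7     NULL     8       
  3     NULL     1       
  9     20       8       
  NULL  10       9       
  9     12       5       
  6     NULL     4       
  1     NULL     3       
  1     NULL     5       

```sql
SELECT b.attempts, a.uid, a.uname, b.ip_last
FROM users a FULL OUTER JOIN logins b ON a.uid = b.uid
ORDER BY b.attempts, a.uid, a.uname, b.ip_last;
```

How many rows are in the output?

FULL OUTER JOIN keeps every row from both sides; unmatched rows get NULL for the other side's columns.
Matching on a.uid = b.uid. A NULL in a compared column never satisfies the condition.
Matched pairs: 11; unmatched a rows kept: 2; unmatched b rows kept: 2.
Total: 11 matched + 4 padded = 15 rows.

15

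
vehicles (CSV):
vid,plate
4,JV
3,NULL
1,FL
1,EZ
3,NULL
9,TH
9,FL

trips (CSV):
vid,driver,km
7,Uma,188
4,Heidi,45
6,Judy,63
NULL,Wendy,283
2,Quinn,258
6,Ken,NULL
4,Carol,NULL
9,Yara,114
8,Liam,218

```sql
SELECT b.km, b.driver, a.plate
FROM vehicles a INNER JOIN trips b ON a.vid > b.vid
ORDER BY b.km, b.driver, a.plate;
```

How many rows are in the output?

17

INNER JOIN keeps only pairs where the ON condition holds.
Matching on a.vid > b.vid. A NULL in a compared column never satisfies the condition.
Matched pairs: 17.
Total: 17 rows.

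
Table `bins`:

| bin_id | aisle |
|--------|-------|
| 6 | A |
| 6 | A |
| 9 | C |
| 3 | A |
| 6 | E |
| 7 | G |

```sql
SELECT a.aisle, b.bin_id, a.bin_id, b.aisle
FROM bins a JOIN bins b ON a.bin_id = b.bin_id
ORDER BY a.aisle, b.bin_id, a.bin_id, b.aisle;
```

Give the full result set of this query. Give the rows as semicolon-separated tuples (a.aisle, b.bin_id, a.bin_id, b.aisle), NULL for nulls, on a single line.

(A, 3, 3, A); (A, 6, 6, A); (A, 6, 6, A); (A, 6, 6, A); (A, 6, 6, A); (A, 6, 6, E); (A, 6, 6, E); (C, 9, 9, C); (E, 6, 6, A); (E, 6, 6, A); (E, 6, 6, E); (G, 7, 7, G)

INNER JOIN keeps only pairs where the ON condition holds.
Matching on a.bin_id = b.bin_id.
- a (bin_id=6) pairs with 3 row(s) of b.
- a (bin_id=6) pairs with 3 row(s) of b.
- a (bin_id=9) pairs with 1 row(s) of b.
- a (bin_id=3) pairs with 1 row(s) of b.
- a (bin_id=6) pairs with 3 row(s) of b.
- a (bin_id=7) pairs with 1 row(s) of b.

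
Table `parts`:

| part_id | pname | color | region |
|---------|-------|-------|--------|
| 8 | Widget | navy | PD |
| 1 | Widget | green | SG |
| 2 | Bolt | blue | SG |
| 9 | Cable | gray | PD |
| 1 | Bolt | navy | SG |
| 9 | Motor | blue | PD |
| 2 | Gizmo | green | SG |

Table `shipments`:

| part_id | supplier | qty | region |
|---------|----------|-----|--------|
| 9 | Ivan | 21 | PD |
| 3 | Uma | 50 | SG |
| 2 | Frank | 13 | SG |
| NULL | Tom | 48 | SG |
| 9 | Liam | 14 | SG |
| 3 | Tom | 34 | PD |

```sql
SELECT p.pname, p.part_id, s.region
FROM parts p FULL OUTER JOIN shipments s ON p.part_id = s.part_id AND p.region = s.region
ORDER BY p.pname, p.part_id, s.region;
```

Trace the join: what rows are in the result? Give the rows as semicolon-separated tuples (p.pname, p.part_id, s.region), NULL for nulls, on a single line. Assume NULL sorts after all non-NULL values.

(Bolt, 1, NULL); (Bolt, 2, SG); (Cable, 9, PD); (Gizmo, 2, SG); (Motor, 9, PD); (Widget, 1, NULL); (Widget, 8, NULL); (NULL, NULL, PD); (NULL, NULL, SG); (NULL, NULL, SG); (NULL, NULL, SG)

FULL OUTER JOIN keeps every row from both sides; unmatched rows get NULL for the other side's columns.
Matching on p.part_id = s.part_id AND p.region = s.region. A NULL in a compared column never satisfies the condition.
- p[0] part_id=8, region=PD → no match; kept with NULLs on the s side.
- p[1] part_id=1, region=SG → no match; kept with NULLs on the s side.
- p[2] part_id=2, region=SG → 1 match(es) in s → 1 row(s).
- p[3] part_id=9, region=PD → 1 match(es) in s → 1 row(s).
- p[4] part_id=1, region=SG → no match; kept with NULLs on the s side.
- p[5] part_id=9, region=PD → 1 match(es) in s → 1 row(s).
- p[6] part_id=2, region=SG → 1 match(es) in s → 1 row(s).
- 4 s row(s) had no p match → kept, p columns NULL.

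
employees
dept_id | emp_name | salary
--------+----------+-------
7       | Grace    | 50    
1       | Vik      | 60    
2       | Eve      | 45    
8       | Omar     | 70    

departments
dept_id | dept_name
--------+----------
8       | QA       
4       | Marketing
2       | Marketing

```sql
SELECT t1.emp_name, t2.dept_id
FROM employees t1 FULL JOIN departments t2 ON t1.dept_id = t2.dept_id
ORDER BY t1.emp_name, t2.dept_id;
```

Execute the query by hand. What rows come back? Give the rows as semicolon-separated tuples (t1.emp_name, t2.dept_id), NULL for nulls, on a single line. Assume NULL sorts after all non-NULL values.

FULL OUTER JOIN keeps every row from both sides; unmatched rows get NULL for the other side's columns.
Matching on t1.dept_id = t2.dept_id.
- t1 row (dept_id=7): no match → kept, t2 columns NULL.
- t1 row (dept_id=1): no match → kept, t2 columns NULL.
- t1 row (dept_id=2): matches 1 t2 row(s) → 1 output row(s).
- t1 row (dept_id=8): matches 1 t2 row(s) → 1 output row(s).
- 1 t2 row(s) had no t1 match → kept, t1 columns NULL.
After projecting and ordering:
t1.emp_name | t2.dept_id
Eve | 2
Grace | NULL
Omar | 8
Vik | NULL
NULL | 4

(Eve, 2); (Grace, NULL); (Omar, 8); (Vik, NULL); (NULL, 4)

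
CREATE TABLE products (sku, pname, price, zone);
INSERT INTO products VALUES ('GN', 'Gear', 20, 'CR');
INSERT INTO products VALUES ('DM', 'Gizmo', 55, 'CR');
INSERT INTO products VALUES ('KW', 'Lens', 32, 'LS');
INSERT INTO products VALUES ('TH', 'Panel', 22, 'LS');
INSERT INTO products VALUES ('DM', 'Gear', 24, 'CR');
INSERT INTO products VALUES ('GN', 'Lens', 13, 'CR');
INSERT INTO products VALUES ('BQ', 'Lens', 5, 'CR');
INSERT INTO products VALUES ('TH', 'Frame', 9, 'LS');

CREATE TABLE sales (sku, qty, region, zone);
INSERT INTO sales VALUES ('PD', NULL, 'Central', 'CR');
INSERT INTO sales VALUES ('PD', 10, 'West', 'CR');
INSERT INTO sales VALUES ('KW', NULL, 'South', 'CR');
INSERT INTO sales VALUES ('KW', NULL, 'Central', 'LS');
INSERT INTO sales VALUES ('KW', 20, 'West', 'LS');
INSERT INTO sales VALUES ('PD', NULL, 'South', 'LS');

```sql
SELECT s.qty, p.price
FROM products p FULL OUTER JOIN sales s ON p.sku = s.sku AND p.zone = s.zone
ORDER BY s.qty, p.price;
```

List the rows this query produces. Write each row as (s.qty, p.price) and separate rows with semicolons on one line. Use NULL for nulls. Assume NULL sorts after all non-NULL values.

(10, NULL); (20, 32); (NULL, 5); (NULL, 9); (NULL, 13); (NULL, 20); (NULL, 22); (NULL, 24); (NULL, 32); (NULL, 55); (NULL, NULL); (NULL, NULL); (NULL, NULL)

FULL OUTER JOIN keeps every row from both sides; unmatched rows get NULL for the other side's columns.
Matching on p.sku = s.sku AND p.zone = s.zone.
Matched pairs: 2; unmatched p rows kept: 7; unmatched s rows kept: 4.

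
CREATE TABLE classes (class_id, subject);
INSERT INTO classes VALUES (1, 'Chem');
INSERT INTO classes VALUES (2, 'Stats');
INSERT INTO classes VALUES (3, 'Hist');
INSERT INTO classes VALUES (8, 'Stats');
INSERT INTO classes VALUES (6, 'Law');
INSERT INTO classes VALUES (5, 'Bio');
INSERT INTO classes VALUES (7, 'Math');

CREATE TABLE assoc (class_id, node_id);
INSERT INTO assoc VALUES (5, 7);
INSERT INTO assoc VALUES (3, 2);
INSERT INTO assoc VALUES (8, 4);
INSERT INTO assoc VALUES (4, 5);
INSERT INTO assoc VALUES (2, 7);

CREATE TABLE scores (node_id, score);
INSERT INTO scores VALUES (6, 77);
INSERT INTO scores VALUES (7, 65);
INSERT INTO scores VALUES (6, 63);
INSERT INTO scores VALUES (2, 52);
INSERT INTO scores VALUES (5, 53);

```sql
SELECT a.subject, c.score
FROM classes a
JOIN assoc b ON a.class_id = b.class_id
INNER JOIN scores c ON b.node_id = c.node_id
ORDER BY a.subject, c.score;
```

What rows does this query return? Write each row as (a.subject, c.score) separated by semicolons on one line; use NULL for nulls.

(Bio, 65); (Hist, 52); (Stats, 65)

Step 1 — a INNER JOIN b on class_id → 4 row(s).
Then INNER JOIN `scores c` on node_id: keep only rows whose b.node_id appears in c.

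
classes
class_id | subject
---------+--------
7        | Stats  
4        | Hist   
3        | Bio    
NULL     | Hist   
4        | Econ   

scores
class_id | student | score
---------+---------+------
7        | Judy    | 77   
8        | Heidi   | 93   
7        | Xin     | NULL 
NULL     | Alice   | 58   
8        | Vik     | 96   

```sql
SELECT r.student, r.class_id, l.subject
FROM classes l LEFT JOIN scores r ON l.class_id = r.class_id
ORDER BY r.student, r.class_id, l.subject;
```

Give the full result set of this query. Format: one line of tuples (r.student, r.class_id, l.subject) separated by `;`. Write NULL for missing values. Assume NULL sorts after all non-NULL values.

(Judy, 7, Stats); (Xin, 7, Stats); (NULL, NULL, Bio); (NULL, NULL, Econ); (NULL, NULL, Hist); (NULL, NULL, Hist)

LEFT JOIN keeps every row from `classes`; unmatched rows get NULL for `scores`'s columns.
Matching on l.class_id = r.class_id. A NULL in a compared column never satisfies the condition.
- l[0] class_id=7 → 2 match(es) in r → 2 row(s).
- l[1] class_id=4 → no match; kept with NULLs on the r side.
- l[2] class_id=3 → no match; kept with NULLs on the r side.
- l[3] class_id=NULL → no match; kept with NULLs on the r side.
- l[4] class_id=4 → no match; kept with NULLs on the r side.
After projecting and ordering:
r.student | r.class_id | l.subject
Judy | 7 | Stats
Xin | 7 | Stats
NULL | NULL | Bio
NULL | NULL | Econ
NULL | NULL | Hist
NULL | NULL | Hist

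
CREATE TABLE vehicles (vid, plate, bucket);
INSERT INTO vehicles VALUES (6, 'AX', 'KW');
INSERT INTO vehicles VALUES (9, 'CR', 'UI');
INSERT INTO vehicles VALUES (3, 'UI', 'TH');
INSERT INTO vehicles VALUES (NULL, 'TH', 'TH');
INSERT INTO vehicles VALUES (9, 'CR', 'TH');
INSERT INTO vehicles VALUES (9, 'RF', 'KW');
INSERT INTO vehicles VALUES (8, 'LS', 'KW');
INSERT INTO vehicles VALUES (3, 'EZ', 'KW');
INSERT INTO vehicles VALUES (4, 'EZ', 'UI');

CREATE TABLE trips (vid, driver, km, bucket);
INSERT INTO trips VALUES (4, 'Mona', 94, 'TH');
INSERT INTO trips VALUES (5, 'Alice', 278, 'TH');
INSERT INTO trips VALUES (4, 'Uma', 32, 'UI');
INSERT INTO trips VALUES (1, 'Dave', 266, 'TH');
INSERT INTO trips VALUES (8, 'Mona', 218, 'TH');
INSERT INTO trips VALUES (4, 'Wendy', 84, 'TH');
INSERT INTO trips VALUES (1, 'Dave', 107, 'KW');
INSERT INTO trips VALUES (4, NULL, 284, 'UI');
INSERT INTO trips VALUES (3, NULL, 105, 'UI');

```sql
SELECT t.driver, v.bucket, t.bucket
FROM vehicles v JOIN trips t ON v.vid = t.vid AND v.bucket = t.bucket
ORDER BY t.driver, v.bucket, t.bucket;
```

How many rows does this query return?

2

INNER JOIN keeps only pairs where the ON condition holds.
Matching on v.vid = t.vid AND v.bucket = t.bucket. A NULL in a compared column never satisfies the condition.
- v (vid=6, bucket=KW) has no partner → excluded.
- v (vid=9, bucket=UI) has no partner → excluded.
- v (vid=3, bucket=TH) has no partner → excluded.
- v (vid=NULL, bucket=TH) has no partner → excluded.
- v (vid=9, bucket=TH) has no partner → excluded.
- v (vid=9, bucket=KW) has no partner → excluded.
- v (vid=8, bucket=KW) has no partner → excluded.
- v (vid=3, bucket=KW) has no partner → excluded.
- v (vid=4, bucket=UI) pairs with 2 row(s) of t.
Total: 2 rows.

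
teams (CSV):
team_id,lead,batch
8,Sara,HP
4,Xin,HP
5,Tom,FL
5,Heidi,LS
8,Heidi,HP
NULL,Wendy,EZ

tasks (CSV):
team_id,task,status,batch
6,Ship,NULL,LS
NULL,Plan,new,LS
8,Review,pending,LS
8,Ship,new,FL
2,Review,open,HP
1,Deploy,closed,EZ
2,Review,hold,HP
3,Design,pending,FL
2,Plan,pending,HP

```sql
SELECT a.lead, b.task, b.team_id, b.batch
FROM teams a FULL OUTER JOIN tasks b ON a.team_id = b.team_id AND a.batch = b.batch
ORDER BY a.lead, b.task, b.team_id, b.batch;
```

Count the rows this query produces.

FULL OUTER JOIN keeps every row from both sides; unmatched rows get NULL for the other side's columns.
Matching on a.team_id = b.team_id AND a.batch = b.batch. A NULL in a compared column never satisfies the condition.
- a (team_id=8, batch=HP) has no partner → padded with NULL.
- a (team_id=4, batch=HP) has no partner → padded with NULL.
- a (team_id=5, batch=FL) has no partner → padded with NULL.
- a (team_id=5, batch=LS) has no partner → padded with NULL.
- a (team_id=8, batch=HP) has no partner → padded with NULL.
- a (team_id=NULL, batch=EZ) has no partner → padded with NULL.
- 9 b row(s) had no a match → kept, a columns NULL.
Total: 0 matched + 15 padded = 15 rows.

15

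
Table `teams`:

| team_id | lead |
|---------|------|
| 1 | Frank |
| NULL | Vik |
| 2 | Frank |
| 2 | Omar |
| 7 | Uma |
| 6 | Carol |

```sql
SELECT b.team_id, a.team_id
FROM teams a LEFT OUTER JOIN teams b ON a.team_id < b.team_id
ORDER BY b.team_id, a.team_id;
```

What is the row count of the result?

11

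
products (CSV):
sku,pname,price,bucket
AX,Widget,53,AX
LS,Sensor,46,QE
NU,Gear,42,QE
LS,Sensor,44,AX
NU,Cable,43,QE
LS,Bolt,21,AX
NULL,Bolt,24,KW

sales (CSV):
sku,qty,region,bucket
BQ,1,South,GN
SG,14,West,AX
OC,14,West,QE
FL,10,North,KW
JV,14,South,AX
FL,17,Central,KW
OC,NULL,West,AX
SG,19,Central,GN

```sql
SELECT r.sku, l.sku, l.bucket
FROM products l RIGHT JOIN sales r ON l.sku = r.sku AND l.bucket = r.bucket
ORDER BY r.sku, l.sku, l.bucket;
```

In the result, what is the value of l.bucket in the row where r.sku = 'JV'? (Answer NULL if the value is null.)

NULL

RIGHT JOIN keeps every row from `sales`; unmatched rows get NULL for `products`'s columns.
Matching on l.sku = r.sku AND l.bucket = r.bucket. A NULL in a compared column never satisfies the condition.
Matched pairs: 0; unmatched r rows kept: 8.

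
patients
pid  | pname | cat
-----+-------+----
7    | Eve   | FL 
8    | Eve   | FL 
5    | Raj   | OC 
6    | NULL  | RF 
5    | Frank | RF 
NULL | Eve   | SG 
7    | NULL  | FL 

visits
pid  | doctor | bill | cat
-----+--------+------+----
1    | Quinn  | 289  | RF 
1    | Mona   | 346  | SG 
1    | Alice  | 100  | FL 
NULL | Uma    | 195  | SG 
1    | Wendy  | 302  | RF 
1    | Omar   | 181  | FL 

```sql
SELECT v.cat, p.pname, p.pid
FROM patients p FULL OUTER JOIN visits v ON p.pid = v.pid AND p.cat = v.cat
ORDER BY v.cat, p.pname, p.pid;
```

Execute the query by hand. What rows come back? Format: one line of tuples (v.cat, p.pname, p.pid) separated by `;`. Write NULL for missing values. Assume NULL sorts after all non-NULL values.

(FL, NULL, NULL); (FL, NULL, NULL); (RF, NULL, NULL); (RF, NULL, NULL); (SG, NULL, NULL); (SG, NULL, NULL); (NULL, Eve, 7); (NULL, Eve, 8); (NULL, Eve, NULL); (NULL, Frank, 5); (NULL, Raj, 5); (NULL, NULL, 6); (NULL, NULL, 7)

FULL OUTER JOIN keeps every row from both sides; unmatched rows get NULL for the other side's columns.
Matching on p.pid = v.pid AND p.cat = v.cat. A NULL in a compared column never satisfies the condition.
- p[0] pid=7, cat=FL → no match; kept with NULLs on the v side.
- p[1] pid=8, cat=FL → no match; kept with NULLs on the v side.
- p[2] pid=5, cat=OC → no match; kept with NULLs on the v side.
- p[3] pid=6, cat=RF → no match; kept with NULLs on the v side.
- p[4] pid=5, cat=RF → no match; kept with NULLs on the v side.
- p[5] pid=NULL, cat=SG → no match; kept with NULLs on the v side.
- p[6] pid=7, cat=FL → no match; kept with NULLs on the v side.
- plus 6 unmatched v row(s), each kept with NULL p columns.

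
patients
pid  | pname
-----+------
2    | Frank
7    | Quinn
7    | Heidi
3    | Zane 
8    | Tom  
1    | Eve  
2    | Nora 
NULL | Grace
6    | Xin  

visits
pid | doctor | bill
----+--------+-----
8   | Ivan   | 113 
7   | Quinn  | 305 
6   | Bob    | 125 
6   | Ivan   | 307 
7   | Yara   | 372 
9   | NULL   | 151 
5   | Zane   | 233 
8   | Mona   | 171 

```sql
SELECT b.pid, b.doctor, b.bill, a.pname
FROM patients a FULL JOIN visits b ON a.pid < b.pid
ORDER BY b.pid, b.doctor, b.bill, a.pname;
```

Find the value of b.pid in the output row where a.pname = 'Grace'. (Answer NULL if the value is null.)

FULL OUTER JOIN keeps every row from both sides; unmatched rows get NULL for the other side's columns.
Matching on a.pid < b.pid. A NULL in a compared column never satisfies the condition.
- a (pid=2) pairs with 8 row(s) of b.
- a (pid=7) pairs with 3 row(s) of b.
- a (pid=7) pairs with 3 row(s) of b.
- a (pid=3) pairs with 8 row(s) of b.
- a (pid=8) pairs with 1 row(s) of b.
- a (pid=1) pairs with 8 row(s) of b.
- a (pid=2) pairs with 8 row(s) of b.
- a (pid=NULL) has no partner → padded with NULL.
- a (pid=6) pairs with 5 row(s) of b.

NULL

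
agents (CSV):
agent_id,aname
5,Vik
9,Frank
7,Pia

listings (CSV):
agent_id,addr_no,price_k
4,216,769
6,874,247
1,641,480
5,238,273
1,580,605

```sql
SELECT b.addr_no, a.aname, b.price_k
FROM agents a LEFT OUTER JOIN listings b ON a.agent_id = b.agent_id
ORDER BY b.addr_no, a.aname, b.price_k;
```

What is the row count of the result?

3

LEFT JOIN keeps every row from `agents`; unmatched rows get NULL for `listings`'s columns.
Matching on a.agent_id = b.agent_id.
- a row (agent_id=5): matches 1 b row(s) → 1 output row(s).
- a row (agent_id=9): no match → kept, b columns NULL.
- a row (agent_id=7): no match → kept, b columns NULL.
Total: 1 matched + 2 padded = 3 rows.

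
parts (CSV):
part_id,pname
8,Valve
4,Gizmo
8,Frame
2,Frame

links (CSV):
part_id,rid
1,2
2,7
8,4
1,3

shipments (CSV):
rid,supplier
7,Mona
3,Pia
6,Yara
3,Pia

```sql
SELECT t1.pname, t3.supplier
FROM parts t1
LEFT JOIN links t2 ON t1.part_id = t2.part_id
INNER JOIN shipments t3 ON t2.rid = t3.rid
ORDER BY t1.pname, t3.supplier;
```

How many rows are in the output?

1

Joins associate left-to-right: parts LEFT JOIN links on part_id gives 4 intermediate row(s).
Then INNER JOIN `shipments t3` on rid: keep only rows whose t2.rid appears in t3.
Result: 1 row(s).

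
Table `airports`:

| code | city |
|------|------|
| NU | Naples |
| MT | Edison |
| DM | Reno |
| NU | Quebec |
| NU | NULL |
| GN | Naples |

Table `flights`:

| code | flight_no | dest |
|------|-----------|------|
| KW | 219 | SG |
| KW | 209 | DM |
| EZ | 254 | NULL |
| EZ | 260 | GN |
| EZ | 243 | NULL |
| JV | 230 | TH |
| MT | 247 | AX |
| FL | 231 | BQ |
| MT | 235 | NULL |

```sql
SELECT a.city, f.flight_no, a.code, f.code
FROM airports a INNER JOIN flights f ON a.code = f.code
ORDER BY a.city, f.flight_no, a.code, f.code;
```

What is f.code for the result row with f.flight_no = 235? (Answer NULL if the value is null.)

MT

INNER JOIN keeps only pairs where the ON condition holds.
Matching on a.code = f.code.
- a[0] code=NU → no match; dropped.
- a[1] code=MT → 2 match(es) in f → 2 row(s).
- a[2] code=DM → no match; dropped.
- a[3] code=NU → no match; dropped.
- a[4] code=NU → no match; dropped.
- a[5] code=GN → no match; dropped.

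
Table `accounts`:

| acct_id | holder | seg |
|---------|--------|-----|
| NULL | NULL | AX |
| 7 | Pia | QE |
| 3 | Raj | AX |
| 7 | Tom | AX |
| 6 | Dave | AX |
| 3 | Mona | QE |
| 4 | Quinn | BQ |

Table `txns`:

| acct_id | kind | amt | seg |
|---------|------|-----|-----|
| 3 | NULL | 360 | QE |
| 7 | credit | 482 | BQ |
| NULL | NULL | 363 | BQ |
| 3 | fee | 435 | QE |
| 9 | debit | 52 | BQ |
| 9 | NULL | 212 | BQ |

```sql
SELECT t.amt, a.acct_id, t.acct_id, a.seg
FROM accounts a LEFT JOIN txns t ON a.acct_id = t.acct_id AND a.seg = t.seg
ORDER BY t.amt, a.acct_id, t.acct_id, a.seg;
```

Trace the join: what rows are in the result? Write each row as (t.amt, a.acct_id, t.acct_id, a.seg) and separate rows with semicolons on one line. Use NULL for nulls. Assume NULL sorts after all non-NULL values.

(360, 3, 3, QE); (435, 3, 3, QE); (NULL, 3, NULL, AX); (NULL, 4, NULL, BQ); (NULL, 6, NULL, AX); (NULL, 7, NULL, AX); (NULL, 7, NULL, QE); (NULL, NULL, NULL, AX)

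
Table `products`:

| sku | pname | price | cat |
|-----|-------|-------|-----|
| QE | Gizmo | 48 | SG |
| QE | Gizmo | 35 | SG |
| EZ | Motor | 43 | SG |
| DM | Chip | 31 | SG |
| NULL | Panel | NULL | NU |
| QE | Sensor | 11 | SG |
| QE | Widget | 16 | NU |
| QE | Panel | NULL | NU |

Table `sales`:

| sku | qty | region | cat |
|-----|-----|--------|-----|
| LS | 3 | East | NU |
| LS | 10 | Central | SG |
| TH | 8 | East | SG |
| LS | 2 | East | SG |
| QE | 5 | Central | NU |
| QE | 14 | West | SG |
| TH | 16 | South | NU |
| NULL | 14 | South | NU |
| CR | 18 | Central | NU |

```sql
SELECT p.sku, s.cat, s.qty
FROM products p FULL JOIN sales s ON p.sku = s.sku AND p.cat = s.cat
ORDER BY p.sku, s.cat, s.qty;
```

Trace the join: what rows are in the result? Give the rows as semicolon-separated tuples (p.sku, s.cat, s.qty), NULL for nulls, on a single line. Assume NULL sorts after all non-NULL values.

FULL OUTER JOIN keeps every row from both sides; unmatched rows get NULL for the other side's columns.
Matching on p.sku = s.sku AND p.cat = s.cat. A NULL in a compared column never satisfies the condition.
- sku=QE, cat=SG: 1 matching s row(s), so 1 row(s) emitted.
- sku=QE, cat=SG: 1 matching s row(s), so 1 row(s) emitted.
- sku=EZ, cat=SG: no s row matches, row kept with s columns NULL.
- sku=DM, cat=SG: no s row matches, row kept with s columns NULL.
- sku=NULL, cat=NU: no s row matches, row kept with s columns NULL.
- sku=QE, cat=SG: 1 matching s row(s), so 1 row(s) emitted.
- sku=QE, cat=NU: 1 matching s row(s), so 1 row(s) emitted.
- sku=QE, cat=NU: 1 matching s row(s), so 1 row(s) emitted.
- plus 7 unmatched s row(s), each kept with NULL p columns.

(DM, NULL, NULL); (EZ, NULL, NULL); (QE, NU, 5); (QE, NU, 5); (QE, SG, 14); (QE, SG, 14); (QE, SG, 14); (NULL, NU, 3); (NULL, NU, 14); (NULL, NU, 16); (NULL, NU, 18); (NULL, SG, 2); (NULL, SG, 8); (NULL, SG, 10); (NULL, NULL, NULL)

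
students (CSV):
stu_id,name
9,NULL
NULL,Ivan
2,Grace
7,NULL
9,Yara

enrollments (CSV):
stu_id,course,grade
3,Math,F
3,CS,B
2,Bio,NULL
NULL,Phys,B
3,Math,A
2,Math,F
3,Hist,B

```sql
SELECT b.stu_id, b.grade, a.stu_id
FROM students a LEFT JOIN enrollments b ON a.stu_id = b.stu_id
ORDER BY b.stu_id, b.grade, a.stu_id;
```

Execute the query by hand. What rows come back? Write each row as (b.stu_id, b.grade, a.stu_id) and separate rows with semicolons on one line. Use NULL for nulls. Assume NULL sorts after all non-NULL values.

(2, F, 2); (2, NULL, 2); (NULL, NULL, 7); (NULL, NULL, 9); (NULL, NULL, 9); (NULL, NULL, NULL)

LEFT JOIN keeps every row from `students`; unmatched rows get NULL for `enrollments`'s columns.
Matching on a.stu_id = b.stu_id. A NULL in a compared column never satisfies the condition.
- stu_id=9: no b row matches, row kept with b columns NULL.
- stu_id=NULL: no b row matches, row kept with b columns NULL.
- stu_id=2: 2 matching b row(s), so 2 row(s) emitted.
- stu_id=7: no b row matches, row kept with b columns NULL.
- stu_id=9: no b row matches, row kept with b columns NULL.
After projecting and ordering:
b.stu_id | b.grade | a.stu_id
2 | F | 2
2 | NULL | 2
NULL | NULL | 7
NULL | NULL | 9
NULL | NULL | 9
NULL | NULL | NULL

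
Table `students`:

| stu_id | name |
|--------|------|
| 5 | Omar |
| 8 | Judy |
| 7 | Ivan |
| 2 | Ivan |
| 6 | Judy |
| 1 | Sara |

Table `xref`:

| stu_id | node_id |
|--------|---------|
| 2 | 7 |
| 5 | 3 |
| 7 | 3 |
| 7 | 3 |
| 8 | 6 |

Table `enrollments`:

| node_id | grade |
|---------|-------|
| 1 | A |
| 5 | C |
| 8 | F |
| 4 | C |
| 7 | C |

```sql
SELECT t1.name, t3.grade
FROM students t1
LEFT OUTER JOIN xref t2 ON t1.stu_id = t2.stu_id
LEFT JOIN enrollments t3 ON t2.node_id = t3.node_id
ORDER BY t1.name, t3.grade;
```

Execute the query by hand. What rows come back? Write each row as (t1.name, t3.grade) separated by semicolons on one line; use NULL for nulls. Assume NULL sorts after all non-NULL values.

(Ivan, C); (Ivan, NULL); (Ivan, NULL); (Judy, NULL); (Judy, NULL); (Omar, NULL); (Sara, NULL)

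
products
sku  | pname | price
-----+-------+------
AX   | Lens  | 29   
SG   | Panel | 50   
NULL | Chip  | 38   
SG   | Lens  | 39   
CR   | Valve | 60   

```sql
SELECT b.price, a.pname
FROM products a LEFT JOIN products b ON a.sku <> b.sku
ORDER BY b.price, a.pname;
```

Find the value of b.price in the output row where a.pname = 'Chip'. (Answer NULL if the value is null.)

LEFT JOIN keeps every row from `products a`; unmatched rows get NULL for `products b`'s columns.
Matching on a.sku <> b.sku. A NULL in a compared column never satisfies the condition.
- a[0] sku=AX → 3 match(es) in b → 3 row(s).
- a[1] sku=SG → 2 match(es) in b → 2 row(s).
- a[2] sku=NULL → no match; kept with NULLs on the b side.
- a[3] sku=SG → 2 match(es) in b → 2 row(s).
- a[4] sku=CR → 3 match(es) in b → 3 row(s).

NULL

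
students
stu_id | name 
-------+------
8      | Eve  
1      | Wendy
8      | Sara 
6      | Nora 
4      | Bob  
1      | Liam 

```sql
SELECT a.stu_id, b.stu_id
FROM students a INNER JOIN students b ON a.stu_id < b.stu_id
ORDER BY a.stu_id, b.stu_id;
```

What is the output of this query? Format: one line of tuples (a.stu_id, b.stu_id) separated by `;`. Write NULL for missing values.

(1, 4); (1, 4); (1, 6); (1, 6); (1, 8); (1, 8); (1, 8); (1, 8); (4, 6); (4, 8); (4, 8); (6, 8); (6, 8)

INNER JOIN keeps only pairs where the ON condition holds.
Matching on a.stu_id < b.stu_id.
Matched pairs: 13.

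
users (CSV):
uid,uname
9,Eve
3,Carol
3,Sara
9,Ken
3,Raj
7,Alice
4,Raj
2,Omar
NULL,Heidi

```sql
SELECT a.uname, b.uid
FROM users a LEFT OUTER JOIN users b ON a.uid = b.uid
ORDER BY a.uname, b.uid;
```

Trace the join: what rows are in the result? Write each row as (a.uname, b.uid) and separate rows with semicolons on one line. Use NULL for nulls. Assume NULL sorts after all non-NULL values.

(Alice, 7); (Carol, 3); (Carol, 3); (Carol, 3); (Eve, 9); (Eve, 9); (Heidi, NULL); (Ken, 9); (Ken, 9); (Omar, 2); (Raj, 3); (Raj, 3); (Raj, 3); (Raj, 4); (Sara, 3); (Sara, 3); (Sara, 3)

LEFT JOIN keeps every row from `users a`; unmatched rows get NULL for `users b`'s columns.
Matching on a.uid = b.uid. A NULL in a compared column never satisfies the condition.
Matched pairs: 16; unmatched a rows kept: 1.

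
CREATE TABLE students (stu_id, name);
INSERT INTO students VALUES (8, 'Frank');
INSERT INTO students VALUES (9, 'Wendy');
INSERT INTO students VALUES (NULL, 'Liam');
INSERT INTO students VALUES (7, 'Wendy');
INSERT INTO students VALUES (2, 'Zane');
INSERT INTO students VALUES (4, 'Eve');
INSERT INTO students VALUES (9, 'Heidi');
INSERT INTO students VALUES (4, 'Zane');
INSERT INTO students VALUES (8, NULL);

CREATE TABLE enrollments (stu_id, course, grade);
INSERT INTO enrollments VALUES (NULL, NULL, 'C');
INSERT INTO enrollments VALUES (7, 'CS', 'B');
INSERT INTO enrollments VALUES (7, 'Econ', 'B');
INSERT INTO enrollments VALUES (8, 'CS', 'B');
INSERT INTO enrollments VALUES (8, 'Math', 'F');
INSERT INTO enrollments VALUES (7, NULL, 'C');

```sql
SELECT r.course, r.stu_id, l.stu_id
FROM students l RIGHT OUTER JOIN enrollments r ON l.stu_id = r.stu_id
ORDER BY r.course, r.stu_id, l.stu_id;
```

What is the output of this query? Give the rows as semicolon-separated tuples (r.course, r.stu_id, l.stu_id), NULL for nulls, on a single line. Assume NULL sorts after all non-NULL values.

(CS, 7, 7); (CS, 8, 8); (CS, 8, 8); (Econ, 7, 7); (Math, 8, 8); (Math, 8, 8); (NULL, 7, 7); (NULL, NULL, NULL)

RIGHT JOIN keeps every row from `enrollments`; unmatched rows get NULL for `students`'s columns.
Matching on l.stu_id = r.stu_id. A NULL in a compared column never satisfies the condition.
Matched pairs: 7; unmatched r rows kept: 1.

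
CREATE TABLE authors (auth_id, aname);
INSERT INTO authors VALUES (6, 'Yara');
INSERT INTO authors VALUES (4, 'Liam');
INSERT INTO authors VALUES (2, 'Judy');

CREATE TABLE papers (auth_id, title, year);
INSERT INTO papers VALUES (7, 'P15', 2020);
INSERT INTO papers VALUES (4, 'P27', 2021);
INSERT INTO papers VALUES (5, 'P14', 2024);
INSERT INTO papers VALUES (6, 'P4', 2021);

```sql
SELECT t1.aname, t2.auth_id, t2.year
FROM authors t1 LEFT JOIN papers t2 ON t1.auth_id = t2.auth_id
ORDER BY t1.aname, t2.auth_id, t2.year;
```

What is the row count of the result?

LEFT JOIN keeps every row from `authors`; unmatched rows get NULL for `papers`'s columns.
Matching on t1.auth_id = t2.auth_id.
- t1 (auth_id=6) pairs with 1 row(s) of t2.
- t1 (auth_id=4) pairs with 1 row(s) of t2.
- t1 (auth_id=2) has no partner → padded with NULL.
Total: 2 matched + 1 padded = 3 rows.

3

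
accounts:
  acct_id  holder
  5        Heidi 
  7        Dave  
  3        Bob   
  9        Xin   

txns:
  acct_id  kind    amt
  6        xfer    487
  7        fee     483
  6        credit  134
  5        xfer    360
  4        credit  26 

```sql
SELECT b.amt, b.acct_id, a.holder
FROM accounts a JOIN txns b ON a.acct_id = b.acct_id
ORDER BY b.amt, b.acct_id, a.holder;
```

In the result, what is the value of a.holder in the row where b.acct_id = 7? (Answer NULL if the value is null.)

Dave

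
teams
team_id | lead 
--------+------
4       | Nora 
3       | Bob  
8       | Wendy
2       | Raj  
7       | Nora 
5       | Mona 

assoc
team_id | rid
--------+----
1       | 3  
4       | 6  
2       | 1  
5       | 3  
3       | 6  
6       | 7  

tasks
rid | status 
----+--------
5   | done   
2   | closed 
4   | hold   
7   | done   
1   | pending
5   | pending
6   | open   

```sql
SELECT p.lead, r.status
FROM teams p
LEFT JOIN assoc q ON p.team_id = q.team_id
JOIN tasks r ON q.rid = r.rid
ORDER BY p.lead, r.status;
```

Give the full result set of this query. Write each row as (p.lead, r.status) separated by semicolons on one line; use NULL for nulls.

(Bob, open); (Nora, open); (Raj, pending)

Step 1 — p LEFT JOIN q on team_id → 6 row(s).
Then INNER JOIN `tasks r` on rid: keep only rows whose q.rid appears in r.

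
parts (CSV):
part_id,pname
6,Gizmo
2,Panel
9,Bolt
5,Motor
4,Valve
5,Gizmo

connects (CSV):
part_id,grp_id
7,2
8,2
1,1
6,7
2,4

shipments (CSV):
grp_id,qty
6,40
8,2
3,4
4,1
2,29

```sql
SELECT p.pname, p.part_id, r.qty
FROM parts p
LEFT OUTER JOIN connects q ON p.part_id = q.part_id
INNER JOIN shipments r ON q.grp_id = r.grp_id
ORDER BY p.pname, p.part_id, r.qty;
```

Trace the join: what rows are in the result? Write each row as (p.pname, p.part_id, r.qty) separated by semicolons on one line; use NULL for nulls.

(Panel, 2, 1)

Evaluate left to right. First `parts p LEFT JOIN connects q` on part_id: 6 row(s).
Then INNER JOIN `shipments r` on grp_id: keep only rows whose q.grp_id appears in r.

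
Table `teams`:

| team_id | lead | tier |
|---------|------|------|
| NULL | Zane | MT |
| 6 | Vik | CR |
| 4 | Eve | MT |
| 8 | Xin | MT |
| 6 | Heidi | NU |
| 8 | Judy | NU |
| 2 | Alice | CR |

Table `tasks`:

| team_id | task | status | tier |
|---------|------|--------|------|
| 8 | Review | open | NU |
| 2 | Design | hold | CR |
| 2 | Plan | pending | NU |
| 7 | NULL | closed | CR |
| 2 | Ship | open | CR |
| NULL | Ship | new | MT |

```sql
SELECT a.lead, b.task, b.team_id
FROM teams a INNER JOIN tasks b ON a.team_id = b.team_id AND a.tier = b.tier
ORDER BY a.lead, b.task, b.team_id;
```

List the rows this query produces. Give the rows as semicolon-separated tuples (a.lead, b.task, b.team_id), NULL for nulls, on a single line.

(Alice, Design, 2); (Alice, Ship, 2); (Judy, Review, 8)

INNER JOIN keeps only pairs where the ON condition holds.
Matching on a.team_id = b.team_id AND a.tier = b.tier. A NULL in a compared column never satisfies the condition.
- team_id=NULL, tier=MT: no matching b row, dropped.
- team_id=6, tier=CR: no matching b row, dropped.
- team_id=4, tier=MT: no matching b row, dropped.
- team_id=8, tier=MT: no matching b row, dropped.
- team_id=6, tier=NU: no matching b row, dropped.
- team_id=8, tier=NU: 1 matching b row(s), so 1 row(s) emitted.
- team_id=2, tier=CR: 2 matching b row(s), so 2 row(s) emitted.
After projecting and ordering:
a.lead | b.task | b.team_id
Alice | Design | 2
Alice | Ship | 2
Judy | Review | 8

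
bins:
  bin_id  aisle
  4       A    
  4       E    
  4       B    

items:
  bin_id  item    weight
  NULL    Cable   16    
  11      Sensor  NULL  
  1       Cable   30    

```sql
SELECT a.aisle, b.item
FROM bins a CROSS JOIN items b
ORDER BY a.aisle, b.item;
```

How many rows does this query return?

9

CROSS JOIN pairs every row of `bins` with every row of `items`: 3 × 3 = 9 rows.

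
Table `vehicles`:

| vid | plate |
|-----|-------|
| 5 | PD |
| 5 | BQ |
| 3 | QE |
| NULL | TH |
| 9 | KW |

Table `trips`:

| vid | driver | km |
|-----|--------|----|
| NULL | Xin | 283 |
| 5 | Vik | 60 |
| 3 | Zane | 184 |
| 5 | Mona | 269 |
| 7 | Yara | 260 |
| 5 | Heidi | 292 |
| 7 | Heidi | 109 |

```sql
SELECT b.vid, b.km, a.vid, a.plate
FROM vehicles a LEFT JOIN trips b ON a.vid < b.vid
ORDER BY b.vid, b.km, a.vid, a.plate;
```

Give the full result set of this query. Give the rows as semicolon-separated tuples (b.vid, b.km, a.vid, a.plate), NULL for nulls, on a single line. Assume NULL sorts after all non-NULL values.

(5, 60, 3, QE); (5, 269, 3, QE); (5, 292, 3, QE); (7, 109, 3, QE); (7, 109, 5, BQ); (7, 109, 5, PD); (7, 260, 3, QE); (7, 260, 5, BQ); (7, 260, 5, PD); (NULL, NULL, 9, KW); (NULL, NULL, NULL, TH)

LEFT JOIN keeps every row from `vehicles`; unmatched rows get NULL for `trips`'s columns.
Matching on a.vid < b.vid. A NULL in a compared column never satisfies the condition.
- a (vid=5) pairs with 2 row(s) of b.
- a (vid=5) pairs with 2 row(s) of b.
- a (vid=3) pairs with 5 row(s) of b.
- a (vid=NULL) has no partner → padded with NULL.
- a (vid=9) has no partner → padded with NULL.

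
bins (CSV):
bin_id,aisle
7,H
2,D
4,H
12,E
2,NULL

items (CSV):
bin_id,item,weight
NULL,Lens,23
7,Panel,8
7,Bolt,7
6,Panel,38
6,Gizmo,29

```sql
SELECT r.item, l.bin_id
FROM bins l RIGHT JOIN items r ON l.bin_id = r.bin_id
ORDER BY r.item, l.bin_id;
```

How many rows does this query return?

RIGHT JOIN keeps every row from `items`; unmatched rows get NULL for `bins`'s columns.
Matching on l.bin_id = r.bin_id. A NULL in a compared column never satisfies the condition.
Matched pairs: 2; unmatched r rows kept: 3.
Total: 2 matched + 3 padded = 5 rows.

5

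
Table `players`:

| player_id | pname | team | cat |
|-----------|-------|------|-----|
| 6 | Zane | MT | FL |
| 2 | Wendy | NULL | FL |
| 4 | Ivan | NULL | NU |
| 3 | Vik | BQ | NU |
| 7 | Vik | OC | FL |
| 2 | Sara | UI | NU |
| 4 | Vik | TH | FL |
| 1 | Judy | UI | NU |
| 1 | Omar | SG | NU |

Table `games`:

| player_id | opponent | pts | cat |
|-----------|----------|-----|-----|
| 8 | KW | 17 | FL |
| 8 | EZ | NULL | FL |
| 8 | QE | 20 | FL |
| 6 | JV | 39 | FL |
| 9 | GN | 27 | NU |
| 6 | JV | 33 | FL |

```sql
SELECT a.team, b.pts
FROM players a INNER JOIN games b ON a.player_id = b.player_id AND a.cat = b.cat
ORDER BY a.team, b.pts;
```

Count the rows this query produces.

INNER JOIN keeps only pairs where the ON condition holds.
Matching on a.player_id = b.player_id AND a.cat = b.cat.
- a[0] player_id=6, cat=FL → 2 match(es) in b → 2 row(s).
- a[1] player_id=2, cat=FL → no match; dropped.
- a[2] player_id=4, cat=NU → no match; dropped.
- a[3] player_id=3, cat=NU → no match; dropped.
- a[4] player_id=7, cat=FL → no match; dropped.
- a[5] player_id=2, cat=NU → no match; dropped.
- a[6] player_id=4, cat=FL → no match; dropped.
- a[7] player_id=1, cat=NU → no match; dropped.
- a[8] player_id=1, cat=NU → no match; dropped.
Total: 2 rows.

2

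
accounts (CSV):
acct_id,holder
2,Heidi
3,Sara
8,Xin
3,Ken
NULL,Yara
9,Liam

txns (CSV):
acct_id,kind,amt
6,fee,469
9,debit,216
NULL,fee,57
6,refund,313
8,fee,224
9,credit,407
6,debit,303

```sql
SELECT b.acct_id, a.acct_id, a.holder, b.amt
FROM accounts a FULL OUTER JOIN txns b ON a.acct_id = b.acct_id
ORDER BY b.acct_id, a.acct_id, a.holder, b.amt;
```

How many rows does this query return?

FULL OUTER JOIN keeps every row from both sides; unmatched rows get NULL for the other side's columns.
Matching on a.acct_id = b.acct_id. A NULL in a compared column never satisfies the condition.
Matched pairs: 3; unmatched a rows kept: 4; unmatched b rows kept: 4.
Total: 3 matched + 8 padded = 11 rows.

11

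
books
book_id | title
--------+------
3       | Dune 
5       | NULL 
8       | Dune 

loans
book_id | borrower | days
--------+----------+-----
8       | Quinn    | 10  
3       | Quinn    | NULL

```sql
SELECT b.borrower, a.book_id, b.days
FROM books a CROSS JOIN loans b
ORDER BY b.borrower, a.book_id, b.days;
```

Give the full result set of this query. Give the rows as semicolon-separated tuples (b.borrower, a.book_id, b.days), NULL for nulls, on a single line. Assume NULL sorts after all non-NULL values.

CROSS JOIN pairs every row of `books` with every row of `loans`: 3 × 2 = 6 rows.
After projecting and ordering:
b.borrower | a.book_id | b.days
Quinn | 3 | 10
Quinn | 3 | NULL
Quinn | 5 | 10
Quinn | 5 | NULL
Quinn | 8 | 10
Quinn | 8 | NULL

(Quinn, 3, 10); (Quinn, 3, NULL); (Quinn, 5, 10); (Quinn, 5, NULL); (Quinn, 8, 10); (Quinn, 8, NULL)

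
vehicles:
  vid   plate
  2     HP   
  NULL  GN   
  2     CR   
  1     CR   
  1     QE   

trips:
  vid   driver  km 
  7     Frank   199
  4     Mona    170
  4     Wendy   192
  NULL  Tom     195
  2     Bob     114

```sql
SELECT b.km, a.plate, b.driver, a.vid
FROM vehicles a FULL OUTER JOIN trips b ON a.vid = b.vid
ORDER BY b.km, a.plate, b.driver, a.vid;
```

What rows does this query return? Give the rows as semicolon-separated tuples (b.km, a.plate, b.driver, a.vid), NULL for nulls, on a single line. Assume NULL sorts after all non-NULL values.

(114, CR, Bob, 2); (114, HP, Bob, 2); (170, NULL, Mona, NULL); (192, NULL, Wendy, NULL); (195, NULL, Tom, NULL); (199, NULL, Frank, NULL); (NULL, CR, NULL, 1); (NULL, GN, NULL, NULL); (NULL, QE, NULL, 1)

FULL OUTER JOIN keeps every row from both sides; unmatched rows get NULL for the other side's columns.
Matching on a.vid = b.vid. A NULL in a compared column never satisfies the condition.
Matched pairs: 2; unmatched a rows kept: 3; unmatched b rows kept: 4.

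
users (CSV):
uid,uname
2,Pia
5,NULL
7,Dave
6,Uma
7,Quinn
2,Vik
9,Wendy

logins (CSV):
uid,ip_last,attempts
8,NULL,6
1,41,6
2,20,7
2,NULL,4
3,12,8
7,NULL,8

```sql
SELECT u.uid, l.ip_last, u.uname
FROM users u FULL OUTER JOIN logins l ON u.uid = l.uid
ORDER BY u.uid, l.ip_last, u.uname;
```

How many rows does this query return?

12

FULL OUTER JOIN keeps every row from both sides; unmatched rows get NULL for the other side's columns.
Matching on u.uid = l.uid.
Matched pairs: 6; unmatched u rows kept: 3; unmatched l rows kept: 3.
Total: 6 matched + 6 padded = 12 rows.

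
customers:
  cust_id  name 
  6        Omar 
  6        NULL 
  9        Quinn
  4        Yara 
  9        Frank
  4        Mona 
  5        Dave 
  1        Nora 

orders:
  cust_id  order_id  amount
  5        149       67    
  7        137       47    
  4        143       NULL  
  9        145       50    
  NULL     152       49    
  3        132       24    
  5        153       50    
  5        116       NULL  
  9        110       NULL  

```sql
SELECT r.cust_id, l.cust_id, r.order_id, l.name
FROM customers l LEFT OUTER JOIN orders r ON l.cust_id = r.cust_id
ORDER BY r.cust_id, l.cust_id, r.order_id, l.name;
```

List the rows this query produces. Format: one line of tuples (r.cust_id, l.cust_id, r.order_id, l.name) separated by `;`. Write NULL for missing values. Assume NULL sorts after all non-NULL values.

(4, 4, 143, Mona); (4, 4, 143, Yara); (5, 5, 116, Dave); (5, 5, 149, Dave); (5, 5, 153, Dave); (9, 9, 110, Frank); (9, 9, 110, Quinn); (9, 9, 145, Frank); (9, 9, 145, Quinn); (NULL, 1, NULL, Nora); (NULL, 6, NULL, Omar); (NULL, 6, NULL, NULL)

LEFT JOIN keeps every row from `customers`; unmatched rows get NULL for `orders`'s columns.
Matching on l.cust_id = r.cust_id. A NULL in a compared column never satisfies the condition.
- l (cust_id=6) has no partner → padded with NULL.
- l (cust_id=6) has no partner → padded with NULL.
- l (cust_id=9) pairs with 2 row(s) of r.
- l (cust_id=4) pairs with 1 row(s) of r.
- l (cust_id=9) pairs with 2 row(s) of r.
- l (cust_id=4) pairs with 1 row(s) of r.
- l (cust_id=5) pairs with 3 row(s) of r.
- l (cust_id=1) has no partner → padded with NULL.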